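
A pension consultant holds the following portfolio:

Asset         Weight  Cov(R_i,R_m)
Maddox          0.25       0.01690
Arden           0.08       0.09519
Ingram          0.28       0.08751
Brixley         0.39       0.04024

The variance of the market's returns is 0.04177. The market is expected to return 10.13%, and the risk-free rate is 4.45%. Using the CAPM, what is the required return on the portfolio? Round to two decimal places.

11.53%

β_Maddox = 0.01690 / 0.04177 = 0.4046
β_Arden = 0.09519 / 0.04177 = 2.2789
β_Ingram = 0.08751 / 0.04177 = 2.0950
β_Brixley = 0.04024 / 0.04177 = 0.9634
β_P = Σ w_i β_i = 0.25×0.4046 + 0.08×2.2789 + 0.28×2.0950 + 0.39×0.9634 = 1.2458
MRP = 10.13% − 4.45% = 5.68%
E(R_P) = R_f + β_P × MRP = 4.45% + 1.2458 × 5.68% = 11.53%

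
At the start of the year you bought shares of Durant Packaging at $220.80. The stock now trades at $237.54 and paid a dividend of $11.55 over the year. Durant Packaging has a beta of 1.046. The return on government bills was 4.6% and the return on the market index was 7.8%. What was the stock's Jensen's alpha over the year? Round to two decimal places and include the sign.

Realised HPR = (P1 + D1 − P0) / P0 = (237.54 + 11.55 − 220.80) / 220.80 = 28.29 / 220.80 = 12.8125%
MRP = 7.8% − 4.6% = 3.20%
CAPM required = R_f + β·MRP = 4.6% + 1.046 × 3.2% = 7.9472%
α = realised − required = 12.8125% − 7.9472% = +4.87%

+4.87%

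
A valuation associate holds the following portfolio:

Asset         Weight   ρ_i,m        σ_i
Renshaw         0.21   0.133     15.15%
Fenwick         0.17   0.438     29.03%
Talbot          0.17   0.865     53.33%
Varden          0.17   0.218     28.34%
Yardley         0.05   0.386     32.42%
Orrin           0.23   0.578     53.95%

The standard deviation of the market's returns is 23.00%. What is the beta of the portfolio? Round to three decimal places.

0.838

β_Renshaw = 0.133 × 15.15% / 23.00% = 0.0876
β_Fenwick = 0.438 × 29.03% / 23.00% = 0.5528
β_Talbot = 0.865 × 53.33% / 23.00% = 2.0057
β_Varden = 0.218 × 28.34% / 23.00% = 0.2686
β_Yardley = 0.386 × 32.42% / 23.00% = 0.5441
β_Orrin = 0.578 × 53.95% / 23.00% = 1.3558
β_P = Σ w_i β_i = 0.21×0.0876 + 0.17×0.5528 + 0.17×2.0057 + 0.17×0.2686 + 0.05×0.5441 + 0.23×1.3558 = 0.8380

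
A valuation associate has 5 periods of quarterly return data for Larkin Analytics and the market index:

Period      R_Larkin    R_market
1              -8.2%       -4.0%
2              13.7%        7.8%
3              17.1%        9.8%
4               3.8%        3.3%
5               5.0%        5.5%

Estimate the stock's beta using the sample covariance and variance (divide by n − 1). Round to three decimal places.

1.818

Mean R_i = (-8.2 + 13.7 + 17.1 + 3.8 + 5.0) / 5 = 6.2800%
Mean R_m = (-4.0 + 7.8 + 9.8 + 3.3 + 5.5) / 5 = 4.4800%
Σ(R_i − R̄_i)(R_m − R̄_m) = 206.6080  ⇒  Cov = 206.6080 / 4 = 51.6520
Σ(R_m − R̄_m)² = 113.6680  ⇒  Var(R_m) = 113.6680 / 4 = 28.4170
β = Cov / Var(R_m) = 51.6520 / 28.4170 = 1.8176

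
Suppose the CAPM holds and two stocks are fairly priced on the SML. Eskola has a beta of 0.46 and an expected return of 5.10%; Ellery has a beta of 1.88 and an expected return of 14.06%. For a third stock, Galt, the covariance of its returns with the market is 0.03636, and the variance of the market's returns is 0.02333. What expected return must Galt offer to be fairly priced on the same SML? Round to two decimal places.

12.03%

MRP = (14.06% − 5.10%) / (1.88 − 0.46) = 6.3099%
R_f = 5.10% − 0.46 × 6.3099% = 2.1974%
β_Galt = Cov / Var(R_m) = 0.03636 / 0.02333 = 1.5585
E(R_Galt) = R_f + β × MRP = 2.1974% + 1.5585 × 6.3099% = 12.03%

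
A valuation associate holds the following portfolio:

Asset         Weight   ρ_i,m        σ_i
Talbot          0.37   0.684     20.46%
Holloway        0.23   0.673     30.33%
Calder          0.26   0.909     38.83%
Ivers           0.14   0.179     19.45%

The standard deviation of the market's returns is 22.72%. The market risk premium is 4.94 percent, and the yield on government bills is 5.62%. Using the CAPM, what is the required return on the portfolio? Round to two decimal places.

9.87%

β_Talbot = 0.684 × 20.46% / 22.72% = 0.6160
β_Holloway = 0.673 × 30.33% / 22.72% = 0.8984
β_Calder = 0.909 × 38.83% / 22.72% = 1.5535
β_Ivers = 0.179 × 19.45% / 22.72% = 0.1532
β_P = Σ w_i β_i = 0.37×0.6160 + 0.23×0.8984 + 0.26×1.5535 + 0.14×0.1532 = 0.8599
E(R_P) = R_f + β_P × MRP = 5.62% + 0.8599 × 4.94% = 9.87%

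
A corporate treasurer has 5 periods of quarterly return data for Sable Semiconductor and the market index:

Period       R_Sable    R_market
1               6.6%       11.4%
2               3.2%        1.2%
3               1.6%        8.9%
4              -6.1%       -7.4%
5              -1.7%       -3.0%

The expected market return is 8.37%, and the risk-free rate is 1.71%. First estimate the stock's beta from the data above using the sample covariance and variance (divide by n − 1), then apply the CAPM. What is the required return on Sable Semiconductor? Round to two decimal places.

5.33%

Mean R_i = (6.6 + 3.2 + 1.6 − 6.1 − 1.7) / 5 = 0.7200%
Mean R_m = (11.4 + 1.2 + 8.9 − 7.4 − 3.0) / 5 = 2.2200%
Σ(R_i − R̄_i)(R_m − R̄_m) = 135.5680  ⇒  Cov = 135.5680 / 4 = 33.8920
Σ(R_m − R̄_m)² = 249.7280  ⇒  Var(R_m) = 249.7280 / 4 = 62.4320
β = Cov / Var(R_m) = 33.8920 / 62.4320 = 0.5429
MRP = 8.37% − 1.71% = 6.66%
E(R) = R_f + β × MRP = 1.71% + 0.5429 × 6.66% = 5.33%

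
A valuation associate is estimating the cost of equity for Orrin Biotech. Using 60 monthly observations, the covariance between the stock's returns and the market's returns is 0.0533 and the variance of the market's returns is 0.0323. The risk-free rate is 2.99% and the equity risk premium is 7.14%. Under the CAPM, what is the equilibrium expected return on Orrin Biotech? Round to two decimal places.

14.77%

β = Cov(R_i, R_m) / Var(R_m) = 0.0533 / 0.0323 = 1.6502
E(R) = R_f + β × MRP = 2.99% + 1.6502 × 7.14% = 14.77%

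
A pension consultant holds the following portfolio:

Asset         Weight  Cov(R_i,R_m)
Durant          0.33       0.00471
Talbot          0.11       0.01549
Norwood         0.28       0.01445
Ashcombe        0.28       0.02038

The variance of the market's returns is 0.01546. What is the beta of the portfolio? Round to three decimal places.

0.842

β_Durant = 0.00471 / 0.01546 = 0.3047
β_Talbot = 0.01549 / 0.01546 = 1.0019
β_Norwood = 0.01445 / 0.01546 = 0.9347
β_Ashcombe = 0.02038 / 0.01546 = 1.3182
β_P = Σ w_i β_i = 0.33×0.3047 + 0.11×1.0019 + 0.28×0.9347 + 0.28×1.3182 = 0.8416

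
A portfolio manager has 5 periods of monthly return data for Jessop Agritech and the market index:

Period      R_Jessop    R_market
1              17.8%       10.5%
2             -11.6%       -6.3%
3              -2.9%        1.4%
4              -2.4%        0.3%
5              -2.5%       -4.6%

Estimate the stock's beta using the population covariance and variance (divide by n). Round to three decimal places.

1.546

Mean R_i = (17.8 − 11.6 − 2.9 − 2.4 − 2.5) / 5 = -0.3200%
Mean R_m = (10.5 − 6.3 + 1.4 + 0.3 − 4.6) / 5 = 0.2600%
Σ(R_i − R̄_i)(R_m − R̄_m) = 267.1160  ⇒  Cov = 267.1160 / 5 = 53.4232
Σ(R_m − R̄_m)² = 172.8120  ⇒  Var(R_m) = 172.8120 / 5 = 34.5624
β = Cov / Var(R_m) = 53.4232 / 34.5624 = 1.5457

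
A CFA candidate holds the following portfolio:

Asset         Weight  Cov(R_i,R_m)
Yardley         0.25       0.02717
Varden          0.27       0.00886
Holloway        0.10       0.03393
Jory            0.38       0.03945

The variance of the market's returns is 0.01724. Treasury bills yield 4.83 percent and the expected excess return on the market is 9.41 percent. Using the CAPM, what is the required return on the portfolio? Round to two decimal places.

19.88%

β_Yardley = 0.02717 / 0.01724 = 1.5760
β_Varden = 0.00886 / 0.01724 = 0.5139
β_Holloway = 0.03393 / 0.01724 = 1.9681
β_Jory = 0.03945 / 0.01724 = 2.2883
β_P = Σ w_i β_i = 0.25×1.5760 + 0.27×0.5139 + 0.10×1.9681 + 0.38×2.2883 = 1.5991
E(R_P) = R_f + β_P × MRP = 4.83% + 1.5991 × 9.41% = 19.88%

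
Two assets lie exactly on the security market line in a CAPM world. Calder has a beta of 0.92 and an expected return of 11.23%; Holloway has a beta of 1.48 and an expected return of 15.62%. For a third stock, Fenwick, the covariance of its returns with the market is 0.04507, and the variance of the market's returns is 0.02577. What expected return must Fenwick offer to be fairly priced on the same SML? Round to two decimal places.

MRP = (15.62% − 11.23%) / (1.48 − 0.92) = 7.8393%
R_f = 11.23% − 0.92 × 7.8393% = 4.0178%
β_Fenwick = Cov / Var(R_m) = 0.04507 / 0.02577 = 1.7489
E(R_Fenwick) = R_f + β × MRP = 4.0178% + 1.7489 × 7.8393% = 17.73%

17.73%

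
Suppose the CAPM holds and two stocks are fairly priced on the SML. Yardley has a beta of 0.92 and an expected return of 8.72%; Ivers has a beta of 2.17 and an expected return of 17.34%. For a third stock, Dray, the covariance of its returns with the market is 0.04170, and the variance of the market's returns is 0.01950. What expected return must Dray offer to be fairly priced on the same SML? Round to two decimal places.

MRP = (17.34% − 8.72%) / (2.17 − 0.92) = 6.8960%
R_f = 8.72% − 0.92 × 6.8960% = 2.3757%
β_Dray = Cov / Var(R_m) = 0.04170 / 0.01950 = 2.1385
E(R_Dray) = R_f + β × MRP = 2.3757% + 2.1385 × 6.8960% = 17.12%

17.12%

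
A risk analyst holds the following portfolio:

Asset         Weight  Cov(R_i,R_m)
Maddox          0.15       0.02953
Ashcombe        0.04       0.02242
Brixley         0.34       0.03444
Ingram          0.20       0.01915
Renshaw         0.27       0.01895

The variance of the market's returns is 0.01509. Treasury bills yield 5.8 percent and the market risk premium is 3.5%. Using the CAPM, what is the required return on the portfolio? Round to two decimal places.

11.83%

β_Maddox = 0.02953 / 0.01509 = 1.9569
β_Ashcombe = 0.02242 / 0.01509 = 1.4858
β_Brixley = 0.03444 / 0.01509 = 2.2823
β_Ingram = 0.01915 / 0.01509 = 1.2691
β_Renshaw = 0.01895 / 0.01509 = 1.2558
β_P = Σ w_i β_i = 0.15×1.9569 + 0.04×1.4858 + 0.34×2.2823 + 0.20×1.2691 + 0.27×1.2558 = 1.7218
E(R_P) = R_f + β_P × MRP = 5.8% + 1.7218 × 3.5% = 11.83%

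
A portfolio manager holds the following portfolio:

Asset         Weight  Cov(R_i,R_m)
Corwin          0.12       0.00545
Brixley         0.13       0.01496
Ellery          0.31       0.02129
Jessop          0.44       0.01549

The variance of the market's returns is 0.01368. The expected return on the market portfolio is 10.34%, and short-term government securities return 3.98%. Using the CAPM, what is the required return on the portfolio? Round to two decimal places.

11.43%

β_Corwin = 0.00545 / 0.01368 = 0.3984
β_Brixley = 0.01496 / 0.01368 = 1.0936
β_Ellery = 0.02129 / 0.01368 = 1.5563
β_Jessop = 0.01549 / 0.01368 = 1.1323
β_P = Σ w_i β_i = 0.12×0.3984 + 0.13×1.0936 + 0.31×1.5563 + 0.44×1.1323 = 1.1706
MRP = 10.34% − 3.98% = 6.36%
E(R_P) = R_f + β_P × MRP = 3.98% + 1.1706 × 6.36% = 11.43%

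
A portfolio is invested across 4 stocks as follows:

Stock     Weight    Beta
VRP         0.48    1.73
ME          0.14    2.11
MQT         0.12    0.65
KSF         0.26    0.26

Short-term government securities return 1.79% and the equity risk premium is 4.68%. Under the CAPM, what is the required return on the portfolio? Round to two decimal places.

β_P = Σ w_i β_i = 0.48×1.73 + 0.14×2.11 + 0.12×0.65 + 0.26×0.26 = 1.2714
E(R_P) = R_f + β_P × MRP = 1.79% + 1.2714 × 4.68% = 7.74%

7.74%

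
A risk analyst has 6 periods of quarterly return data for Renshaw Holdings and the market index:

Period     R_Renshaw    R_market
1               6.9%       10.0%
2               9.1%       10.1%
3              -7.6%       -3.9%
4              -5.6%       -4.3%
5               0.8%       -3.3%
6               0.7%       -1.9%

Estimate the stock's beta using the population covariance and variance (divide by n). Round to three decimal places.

Mean R_i = (6.9 + 9.1 − 7.6 − 5.6 + 0.8 + 0.7) / 6 = 0.7167%
Mean R_m = (10.0 + 10.1 − 3.9 − 4.3 − 3.3 − 1.9) / 6 = 1.1167%
Σ(R_i − R̄_i)(R_m − R̄_m) = 205.8583  ⇒  Cov = 205.8583 / 6 = 34.3097
Σ(R_m − R̄_m)² = 242.7283  ⇒  Var(R_m) = 242.7283 / 6 = 40.4547
β = Cov / Var(R_m) = 34.3097 / 40.4547 = 0.8481

0.848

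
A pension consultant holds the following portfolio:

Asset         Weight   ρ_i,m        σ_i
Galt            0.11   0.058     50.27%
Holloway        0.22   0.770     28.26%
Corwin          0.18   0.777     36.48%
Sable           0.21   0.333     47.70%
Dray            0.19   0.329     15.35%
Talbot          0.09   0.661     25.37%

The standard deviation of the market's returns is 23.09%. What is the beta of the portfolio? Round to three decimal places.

0.694

β_Galt = 0.058 × 50.27% / 23.09% = 0.1263
β_Holloway = 0.770 × 28.26% / 23.09% = 0.9424
β_Corwin = 0.777 × 36.48% / 23.09% = 1.2276
β_Sable = 0.333 × 47.70% / 23.09% = 0.6879
β_Dray = 0.329 × 15.35% / 23.09% = 0.2187
β_Talbot = 0.661 × 25.37% / 23.09% = 0.7263
β_P = Σ w_i β_i = 0.11×0.1263 + 0.22×0.9424 + 0.18×1.2276 + 0.21×0.6879 + 0.19×0.2187 + 0.09×0.7263 = 0.6936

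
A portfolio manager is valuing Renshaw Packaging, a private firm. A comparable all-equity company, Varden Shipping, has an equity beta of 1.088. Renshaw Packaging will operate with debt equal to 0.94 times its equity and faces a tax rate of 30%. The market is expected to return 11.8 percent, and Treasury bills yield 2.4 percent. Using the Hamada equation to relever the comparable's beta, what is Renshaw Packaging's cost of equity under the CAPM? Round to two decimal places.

β_L = β_U × [1 + (1 − t)(D/E)] = 1.088 × [1 + (1 − 0.30) × 0.94]
    = 1.088 × [1 + 0.70 × 0.94] = 1.088 × 1.6580 = 1.8039
MRP = 11.8% − 2.4% = 9.40%
E(R) = R_f + β_L × MRP = 2.4% + 1.8039 × 9.4% = 19.36%

19.36%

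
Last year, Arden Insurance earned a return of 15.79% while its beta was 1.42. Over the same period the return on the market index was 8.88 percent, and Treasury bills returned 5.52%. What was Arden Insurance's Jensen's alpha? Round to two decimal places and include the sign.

Market excess return = 8.88% − 5.52% = 3.36%
CAPM benchmark = R_f + β(R_m − R_f) = 5.52% + 1.42 × 3.36% = 10.2912%
α = actual − benchmark = 15.79% − 10.2912% = +5.50%

+5.50%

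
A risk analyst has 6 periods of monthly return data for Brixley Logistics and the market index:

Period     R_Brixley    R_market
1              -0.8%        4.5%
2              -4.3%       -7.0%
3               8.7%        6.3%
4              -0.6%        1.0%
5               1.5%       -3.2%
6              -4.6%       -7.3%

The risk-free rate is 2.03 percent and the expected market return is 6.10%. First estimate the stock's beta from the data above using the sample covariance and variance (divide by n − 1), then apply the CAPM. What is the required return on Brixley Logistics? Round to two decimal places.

Mean R_i = (-0.8 − 4.3 + 8.7 − 0.6 + 1.5 − 4.6) / 6 = -0.0167%
Mean R_m = (4.5 − 7.0 + 6.3 + 1.0 − 3.2 − 7.3) / 6 = -0.9500%
Σ(R_i − R̄_i)(R_m − R̄_m) = 109.3950  ⇒  Cov = 109.3950 / 5 = 21.8790
Σ(R_m − R̄_m)² = 168.0550  ⇒  Var(R_m) = 168.0550 / 5 = 33.6110
β = Cov / Var(R_m) = 21.8790 / 33.6110 = 0.6509
MRP = 6.10% − 2.03% = 4.07%
E(R) = R_f + β × MRP = 2.03% + 0.6509 × 4.07% = 4.68%

4.68%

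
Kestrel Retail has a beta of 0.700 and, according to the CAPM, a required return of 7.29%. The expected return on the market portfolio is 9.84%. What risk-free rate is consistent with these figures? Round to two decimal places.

1.34%

E(R) = R_f + β(E(R_m) − R_f) = R_f(1 − β) + β·E(R_m)
7.29% = R_f × (1 − 0.700) + 0.700 × 9.84%
7.29% = R_f × 0.300 + 6.88800%
R_f = (7.29% − 6.88800%) / 0.300 = 1.34%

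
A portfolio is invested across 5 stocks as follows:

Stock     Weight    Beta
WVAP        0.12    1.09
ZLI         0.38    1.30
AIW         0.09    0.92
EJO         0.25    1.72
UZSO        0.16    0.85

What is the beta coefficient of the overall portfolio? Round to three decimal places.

1.274

β_P = Σ w_i β_i = 0.12×1.09 + 0.38×1.30 + 0.09×0.92 + 0.25×1.72 + 0.16×0.85 = 1.2736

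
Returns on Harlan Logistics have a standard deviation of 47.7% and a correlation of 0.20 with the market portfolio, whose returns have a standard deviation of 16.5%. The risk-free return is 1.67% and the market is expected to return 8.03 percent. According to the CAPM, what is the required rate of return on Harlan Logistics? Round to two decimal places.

5.35%

β = ρ × σ_i / σ_m = 0.20 × 47.7% / 16.5% = 0.5782
MRP = 8.03% − 1.67% = 6.36%
E(R) = 1.67% + 0.5782 × 6.36% = 5.35%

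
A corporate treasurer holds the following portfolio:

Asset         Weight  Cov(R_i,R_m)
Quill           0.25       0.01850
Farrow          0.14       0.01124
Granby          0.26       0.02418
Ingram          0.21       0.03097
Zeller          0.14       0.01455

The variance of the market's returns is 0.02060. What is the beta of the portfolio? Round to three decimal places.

1.021

β_Quill = 0.01850 / 0.02060 = 0.8981
β_Farrow = 0.01124 / 0.02060 = 0.5456
β_Granby = 0.02418 / 0.02060 = 1.1738
β_Ingram = 0.03097 / 0.02060 = 1.5034
β_Zeller = 0.01455 / 0.02060 = 0.7063
β_P = Σ w_i β_i = 0.25×0.8981 + 0.14×0.5456 + 0.26×1.1738 + 0.21×1.5034 + 0.14×0.7063 = 1.0207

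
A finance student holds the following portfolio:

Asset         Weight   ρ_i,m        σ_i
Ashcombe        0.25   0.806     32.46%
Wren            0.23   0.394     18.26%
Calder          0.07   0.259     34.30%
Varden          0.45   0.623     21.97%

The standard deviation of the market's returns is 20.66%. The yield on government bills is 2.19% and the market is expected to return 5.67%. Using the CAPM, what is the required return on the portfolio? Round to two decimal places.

β_Ashcombe = 0.806 × 32.46% / 20.66% = 1.2663
β_Wren = 0.394 × 18.26% / 20.66% = 0.3482
β_Calder = 0.259 × 34.30% / 20.66% = 0.4300
β_Varden = 0.623 × 21.97% / 20.66% = 0.6625
β_P = Σ w_i β_i = 0.25×1.2663 + 0.23×0.3482 + 0.07×0.4300 + 0.45×0.6625 = 0.7249
MRP = 5.67% − 2.19% = 3.48%
E(R_P) = R_f + β_P × MRP = 2.19% + 0.7249 × 3.48% = 4.71%

4.71%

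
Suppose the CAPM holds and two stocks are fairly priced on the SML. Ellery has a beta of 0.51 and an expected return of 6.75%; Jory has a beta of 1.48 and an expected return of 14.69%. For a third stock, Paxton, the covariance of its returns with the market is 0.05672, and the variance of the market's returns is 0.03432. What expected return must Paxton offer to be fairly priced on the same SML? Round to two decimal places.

MRP = (14.69% − 6.75%) / (1.48 − 0.51) = 8.1856%
R_f = 6.75% − 0.51 × 8.1856% = 2.5753%
β_Paxton = Cov / Var(R_m) = 0.05672 / 0.03432 = 1.6527
E(R_Paxton) = R_f + β × MRP = 2.5753% + 1.6527 × 8.1856% = 16.10%

16.10%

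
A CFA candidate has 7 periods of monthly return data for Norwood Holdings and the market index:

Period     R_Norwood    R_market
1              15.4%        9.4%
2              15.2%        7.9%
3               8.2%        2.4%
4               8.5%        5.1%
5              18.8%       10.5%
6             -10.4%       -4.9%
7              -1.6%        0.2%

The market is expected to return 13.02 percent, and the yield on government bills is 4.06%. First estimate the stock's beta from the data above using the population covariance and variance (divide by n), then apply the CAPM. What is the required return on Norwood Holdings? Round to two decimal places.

20.67%

Mean R_i = (15.4 + 15.2 + 8.2 + 8.5 + 18.8 − 10.4 − 1.6) / 7 = 7.7286%
Mean R_m = (9.4 + 7.9 + 2.4 + 5.1 + 10.5 − 4.9 + 0.2) / 7 = 4.3714%
Σ(R_i − R̄_i)(R_m − R̄_m) = 339.4157  ⇒  Cov = 339.4157 / 7 = 48.4880
Σ(R_m − R̄_m)² = 183.0743  ⇒  Var(R_m) = 183.0743 / 7 = 26.1535
β = Cov / Var(R_m) = 48.4880 / 26.1535 = 1.8540
MRP = 13.02% − 4.06% = 8.96%
E(R) = R_f + β × MRP = 4.06% + 1.8540 × 8.96% = 20.67%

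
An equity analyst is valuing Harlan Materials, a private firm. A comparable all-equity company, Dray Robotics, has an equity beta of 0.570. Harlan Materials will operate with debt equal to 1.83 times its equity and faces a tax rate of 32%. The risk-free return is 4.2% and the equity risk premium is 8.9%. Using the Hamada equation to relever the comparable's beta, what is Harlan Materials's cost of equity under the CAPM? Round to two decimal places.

β_L = β_U × [1 + (1 − t)(D/E)] = 0.570 × [1 + (1 − 0.32) × 1.83]
    = 0.570 × [1 + 0.68 × 1.83] = 0.570 × 2.2444 = 1.2793
E(R) = R_f + β_L × MRP = 4.2% + 1.2793 × 8.9% = 15.59%

15.59%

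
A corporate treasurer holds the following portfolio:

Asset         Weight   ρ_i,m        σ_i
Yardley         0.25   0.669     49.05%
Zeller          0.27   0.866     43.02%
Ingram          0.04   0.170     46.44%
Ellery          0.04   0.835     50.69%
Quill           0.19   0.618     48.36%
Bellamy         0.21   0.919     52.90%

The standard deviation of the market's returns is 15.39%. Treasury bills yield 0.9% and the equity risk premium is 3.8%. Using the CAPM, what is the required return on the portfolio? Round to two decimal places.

9.83%

β_Yardley = 0.669 × 49.05% / 15.39% = 2.1322
β_Zeller = 0.866 × 43.02% / 15.39% = 2.4207
β_Ingram = 0.170 × 46.44% / 15.39% = 0.5130
β_Ellery = 0.835 × 50.69% / 15.39% = 2.7502
β_Quill = 0.618 × 48.36% / 15.39% = 1.9419
β_Bellamy = 0.919 × 52.90% / 15.39% = 3.1589
β_P = Σ w_i β_i = 0.25×2.1322 + 0.27×2.4207 + 0.04×0.5130 + 0.04×2.7502 + 0.19×1.9419 + 0.21×3.1589 = 2.3495
E(R_P) = R_f + β_P × MRP = 0.9% + 2.3495 × 3.8% = 9.83%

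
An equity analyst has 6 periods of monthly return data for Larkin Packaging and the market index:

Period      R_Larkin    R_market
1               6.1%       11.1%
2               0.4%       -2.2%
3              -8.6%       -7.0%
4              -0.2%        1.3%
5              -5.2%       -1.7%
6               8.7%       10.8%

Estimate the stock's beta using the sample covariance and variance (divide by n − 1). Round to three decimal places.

0.832

Mean R_i = (6.1 + 0.4 − 8.6 − 0.2 − 5.2 + 8.7) / 6 = 0.2000%
Mean R_m = (11.1 − 2.2 − 7.0 + 1.3 − 1.7 + 10.8) / 6 = 2.0500%
Σ(R_i − R̄_i)(R_m − R̄_m) = 227.1100  ⇒  Cov = 227.1100 / 5 = 45.4220
Σ(R_m − R̄_m)² = 273.0550  ⇒  Var(R_m) = 273.0550 / 5 = 54.6110
β = Cov / Var(R_m) = 45.4220 / 54.6110 = 0.8317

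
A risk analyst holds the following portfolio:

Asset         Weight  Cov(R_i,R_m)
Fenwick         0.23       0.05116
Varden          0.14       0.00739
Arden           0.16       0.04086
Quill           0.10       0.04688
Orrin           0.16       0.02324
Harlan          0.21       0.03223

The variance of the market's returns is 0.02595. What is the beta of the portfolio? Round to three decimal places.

1.330

β_Fenwick = 0.05116 / 0.02595 = 1.9715
β_Varden = 0.00739 / 0.02595 = 0.2848
β_Arden = 0.04086 / 0.02595 = 1.5746
β_Quill = 0.04688 / 0.02595 = 1.8066
β_Orrin = 0.02324 / 0.02595 = 0.8956
β_Harlan = 0.03223 / 0.02595 = 1.2420
β_P = Σ w_i β_i = 0.23×1.9715 + 0.14×0.2848 + 0.16×1.5746 + 0.10×1.8066 + 0.16×0.8956 + 0.21×1.2420 = 1.3300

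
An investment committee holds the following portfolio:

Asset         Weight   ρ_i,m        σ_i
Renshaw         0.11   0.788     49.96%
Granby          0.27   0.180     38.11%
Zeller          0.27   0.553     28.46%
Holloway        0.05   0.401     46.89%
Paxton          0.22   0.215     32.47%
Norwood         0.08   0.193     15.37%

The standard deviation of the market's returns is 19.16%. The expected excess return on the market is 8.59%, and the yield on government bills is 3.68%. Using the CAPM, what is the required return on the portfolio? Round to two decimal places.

β_Renshaw = 0.788 × 49.96% / 19.16% = 2.0547
β_Granby = 0.180 × 38.11% / 19.16% = 0.3580
β_Zeller = 0.553 × 28.46% / 19.16% = 0.8214
β_Holloway = 0.401 × 46.89% / 19.16% = 0.9814
β_Paxton = 0.215 × 32.47% / 19.16% = 0.3644
β_Norwood = 0.193 × 15.37% / 19.16% = 0.1548
β_P = Σ w_i β_i = 0.11×2.0547 + 0.27×0.3580 + 0.27×0.8214 + 0.05×0.9814 + 0.22×0.3644 + 0.08×0.1548 = 0.6861
E(R_P) = R_f + β_P × MRP = 3.68% + 0.6861 × 8.59% = 9.57%

9.57%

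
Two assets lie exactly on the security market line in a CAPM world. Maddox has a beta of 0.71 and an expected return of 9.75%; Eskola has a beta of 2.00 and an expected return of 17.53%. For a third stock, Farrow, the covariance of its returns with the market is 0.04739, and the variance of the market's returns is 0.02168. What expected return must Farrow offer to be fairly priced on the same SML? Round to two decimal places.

MRP = (17.53% − 9.75%) / (2.00 − 0.71) = 6.0310%
R_f = 9.75% − 0.71 × 6.0310% = 5.4680%
β_Farrow = Cov / Var(R_m) = 0.04739 / 0.02168 = 2.1859
E(R_Farrow) = R_f + β × MRP = 5.4680% + 2.1859 × 6.0310% = 18.65%

18.65%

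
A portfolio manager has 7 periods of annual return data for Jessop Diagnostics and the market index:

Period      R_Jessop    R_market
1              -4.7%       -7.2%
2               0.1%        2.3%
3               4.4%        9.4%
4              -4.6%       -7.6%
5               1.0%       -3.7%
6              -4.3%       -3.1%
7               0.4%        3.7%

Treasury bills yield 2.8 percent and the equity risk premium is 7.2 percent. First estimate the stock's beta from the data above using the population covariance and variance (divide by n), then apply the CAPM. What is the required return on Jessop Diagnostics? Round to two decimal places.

Mean R_i = (-4.7 + 0.1 + 4.4 − 4.6 + 1.0 − 4.3 + 0.4) / 7 = -1.1000%
Mean R_m = (-7.2 + 2.3 + 9.4 − 7.6 − 3.7 − 3.1 + 3.7) / 7 = -0.8857%
Σ(R_i − R̄_i)(R_m − R̄_m) = 114.6800  ⇒  Cov = 114.6800 / 7 = 16.3829
Σ(R_m − R̄_m)² = 234.7486  ⇒  Var(R_m) = 234.7486 / 7 = 33.5355
β = Cov / Var(R_m) = 16.3829 / 33.5355 = 0.4885
E(R) = R_f + β × MRP = 2.8% + 0.4885 × 7.2% = 6.32%

6.32%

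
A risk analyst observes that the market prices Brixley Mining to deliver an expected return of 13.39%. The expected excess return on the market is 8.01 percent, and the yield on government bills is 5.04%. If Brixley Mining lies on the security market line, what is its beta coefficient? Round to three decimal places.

β = (E(R) − R_f) / MRP = (13.39% − 5.04%) / 8.01% = 8.35% / 8.01% = 1.042

1.042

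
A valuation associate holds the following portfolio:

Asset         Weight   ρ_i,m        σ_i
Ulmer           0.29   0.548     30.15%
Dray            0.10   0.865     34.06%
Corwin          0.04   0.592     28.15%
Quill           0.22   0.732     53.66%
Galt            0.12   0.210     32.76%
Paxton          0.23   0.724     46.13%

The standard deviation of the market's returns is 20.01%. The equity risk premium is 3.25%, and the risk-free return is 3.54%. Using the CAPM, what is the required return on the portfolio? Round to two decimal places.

β_Ulmer = 0.548 × 30.15% / 20.01% = 0.8257
β_Dray = 0.865 × 34.06% / 20.01% = 1.4724
β_Corwin = 0.592 × 28.15% / 20.01% = 0.8328
β_Quill = 0.732 × 53.66% / 20.01% = 1.9630
β_Galt = 0.210 × 32.76% / 20.01% = 0.3438
β_Paxton = 0.724 × 46.13% / 20.01% = 1.6691
β_P = Σ w_i β_i = 0.29×0.8257 + 0.10×1.4724 + 0.04×0.8328 + 0.22×1.9630 + 0.12×0.3438 + 0.23×1.6691 = 1.2770
E(R_P) = R_f + β_P × MRP = 3.54% + 1.2770 × 3.25% = 7.69%

7.69%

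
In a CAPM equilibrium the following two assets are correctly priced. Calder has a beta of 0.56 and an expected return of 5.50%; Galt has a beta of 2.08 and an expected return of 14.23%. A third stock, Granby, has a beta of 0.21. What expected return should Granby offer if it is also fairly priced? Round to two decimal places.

MRP (SML slope) = (14.23% − 5.50%) / (2.08 − 0.56) = 8.73% / 1.52 = 5.7434%
R_f (intercept) = 5.50% − 0.56 × 5.7434% = 2.2837%
E(R_Granby) = R_f + β × MRP = 2.2837% + 0.21 × 5.7434% = 3.49%

3.49%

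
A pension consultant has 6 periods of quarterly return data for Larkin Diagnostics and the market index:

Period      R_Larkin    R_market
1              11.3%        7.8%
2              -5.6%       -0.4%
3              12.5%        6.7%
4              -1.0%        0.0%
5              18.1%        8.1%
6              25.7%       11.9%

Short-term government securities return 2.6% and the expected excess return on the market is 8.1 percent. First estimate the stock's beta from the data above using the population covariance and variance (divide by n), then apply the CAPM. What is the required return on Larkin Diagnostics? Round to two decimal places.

Mean R_i = (11.3 − 5.6 + 12.5 − 1.0 + 18.1 + 25.7) / 6 = 10.1667%
Mean R_m = (7.8 − 0.4 + 6.7 + 0.0 + 8.1 + 11.9) / 6 = 5.6833%
Σ(R_i − R̄_i)(R_m − R̄_m) = 279.8867  ⇒  Cov = 279.8867 / 6 = 46.6478
Σ(R_m − R̄_m)² = 119.3083  ⇒  Var(R_m) = 119.3083 / 6 = 19.8847
β = Cov / Var(R_m) = 46.6478 / 19.8847 = 2.3459
E(R) = R_f + β × MRP = 2.6% + 2.3459 × 8.1% = 21.60%

21.60%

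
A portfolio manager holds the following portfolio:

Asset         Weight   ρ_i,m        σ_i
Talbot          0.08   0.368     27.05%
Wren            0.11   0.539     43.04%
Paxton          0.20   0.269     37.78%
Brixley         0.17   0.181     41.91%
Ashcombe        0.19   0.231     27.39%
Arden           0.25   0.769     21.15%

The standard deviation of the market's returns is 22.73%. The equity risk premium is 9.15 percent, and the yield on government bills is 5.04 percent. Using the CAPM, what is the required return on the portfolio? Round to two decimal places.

9.85%

β_Talbot = 0.368 × 27.05% / 22.73% = 0.4379
β_Wren = 0.539 × 43.04% / 22.73% = 1.0206
β_Paxton = 0.269 × 37.78% / 22.73% = 0.4471
β_Brixley = 0.181 × 41.91% / 22.73% = 0.3337
β_Ashcombe = 0.231 × 27.39% / 22.73% = 0.2784
β_Arden = 0.769 × 21.15% / 22.73% = 0.7155
β_P = Σ w_i β_i = 0.08×0.4379 + 0.11×1.0206 + 0.20×0.4471 + 0.17×0.3337 + 0.19×0.2784 + 0.25×0.7155 = 0.5252
E(R_P) = R_f + β_P × MRP = 5.04% + 0.5252 × 9.15% = 9.85%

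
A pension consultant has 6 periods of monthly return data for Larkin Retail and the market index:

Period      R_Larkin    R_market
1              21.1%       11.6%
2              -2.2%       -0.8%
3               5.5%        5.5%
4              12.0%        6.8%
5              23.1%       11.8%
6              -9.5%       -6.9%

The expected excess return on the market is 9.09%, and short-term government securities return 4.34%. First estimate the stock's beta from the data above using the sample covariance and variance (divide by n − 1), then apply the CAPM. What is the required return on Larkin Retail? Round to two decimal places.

Mean R_i = (21.1 − 2.2 + 5.5 + 12.0 + 23.1 − 9.5) / 6 = 8.3333%
Mean R_m = (11.6 − 0.8 + 5.5 + 6.8 + 11.8 − 6.9) / 6 = 4.6667%
Σ(R_i − R̄_i)(R_m − R̄_m) = 463.1667  ⇒  Cov = 463.1667 / 5 = 92.6333
Σ(R_m − R̄_m)² = 267.8733  ⇒  Var(R_m) = 267.8733 / 5 = 53.5747
β = Cov / Var(R_m) = 92.6333 / 53.5747 = 1.7290
E(R) = R_f + β × MRP = 4.34% + 1.7290 × 9.09% = 20.06%

20.06%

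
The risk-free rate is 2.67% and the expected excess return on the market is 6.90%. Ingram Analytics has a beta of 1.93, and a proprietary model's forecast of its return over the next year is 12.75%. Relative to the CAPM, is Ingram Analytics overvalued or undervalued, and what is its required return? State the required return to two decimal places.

Overvalued; required return 15.99%

Required return = R_f + β·MRP = 2.67% + 1.93 × 6.90% = 15.99%
Forecast 12.75% < required 15.99% → the stock plots below the SML → overvalued.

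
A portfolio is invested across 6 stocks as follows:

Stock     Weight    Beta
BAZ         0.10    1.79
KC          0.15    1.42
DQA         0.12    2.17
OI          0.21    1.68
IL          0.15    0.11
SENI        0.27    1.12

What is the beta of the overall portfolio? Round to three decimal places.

1.324

β_P = Σ w_i β_i = 0.10×1.79 + 0.15×1.42 + 0.12×2.17 + 0.21×1.68 + 0.15×0.11 + 0.27×1.12 = 1.3241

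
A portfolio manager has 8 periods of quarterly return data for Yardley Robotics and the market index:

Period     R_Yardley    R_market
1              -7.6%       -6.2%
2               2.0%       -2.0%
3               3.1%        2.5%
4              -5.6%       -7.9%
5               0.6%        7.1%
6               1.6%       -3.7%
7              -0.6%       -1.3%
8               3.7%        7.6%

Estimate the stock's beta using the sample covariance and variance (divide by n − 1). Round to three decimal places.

0.520

Mean R_i = (-7.6 + 2.0 + 3.1 − 5.6 + 0.6 + 1.6 − 0.6 + 3.7) / 8 = -0.3500%
Mean R_m = (-6.2 − 2.0 + 2.5 − 7.9 + 7.1 − 3.7 − 1.3 + 7.6) / 8 = -0.4875%
Σ(R_i − R̄_i)(R_m − R̄_m) = 120.9850  ⇒  Cov = 120.9850 / 7 = 17.2836
Σ(R_m − R̄_m)² = 232.7488  ⇒  Var(R_m) = 232.7488 / 7 = 33.2498
β = Cov / Var(R_m) = 17.2836 / 33.2498 = 0.5198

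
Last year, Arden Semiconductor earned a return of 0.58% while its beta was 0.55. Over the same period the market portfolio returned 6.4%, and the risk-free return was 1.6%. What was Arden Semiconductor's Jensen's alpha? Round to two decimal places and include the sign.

Market excess return = 6.4% − 1.6% = 4.80%
CAPM benchmark = R_f + β(R_m − R_f) = 1.6% + 0.55 × 4.8% = 4.2400%
α = actual − benchmark = 0.58% − 4.2400% = -3.66%

-3.66%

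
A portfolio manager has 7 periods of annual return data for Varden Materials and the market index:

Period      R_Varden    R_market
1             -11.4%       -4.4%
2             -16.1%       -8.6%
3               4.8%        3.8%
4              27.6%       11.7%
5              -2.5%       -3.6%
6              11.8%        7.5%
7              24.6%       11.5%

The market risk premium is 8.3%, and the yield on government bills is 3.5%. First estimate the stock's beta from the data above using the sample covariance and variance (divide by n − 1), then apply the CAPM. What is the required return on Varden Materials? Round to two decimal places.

Mean R_i = (-11.4 − 16.1 + 4.8 + 27.6 − 2.5 + 11.8 + 24.6) / 7 = 5.5429%
Mean R_m = (-4.4 − 8.6 + 3.8 + 11.7 − 3.6 + 7.5 + 11.5) / 7 = 2.5571%
Σ(R_i − R̄_i)(R_m − R̄_m) = 810.9629  ⇒  Cov = 810.9629 / 6 = 135.1605
Σ(R_m − R̄_m)² = 400.3371  ⇒  Var(R_m) = 400.3371 / 6 = 66.7229
β = Cov / Var(R_m) = 135.1605 / 66.7229 = 2.0257
E(R) = R_f + β × MRP = 3.5% + 2.0257 × 8.3% = 20.31%

20.31%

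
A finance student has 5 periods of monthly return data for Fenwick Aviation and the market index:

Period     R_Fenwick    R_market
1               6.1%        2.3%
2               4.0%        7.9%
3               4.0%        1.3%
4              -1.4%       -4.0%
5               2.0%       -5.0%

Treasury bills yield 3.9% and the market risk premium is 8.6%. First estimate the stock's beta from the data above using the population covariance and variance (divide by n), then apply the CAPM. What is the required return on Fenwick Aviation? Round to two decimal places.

Mean R_i = (6.1 + 4.0 + 4.0 − 1.4 + 2.0) / 5 = 2.9400%
Mean R_m = (2.3 + 7.9 + 1.3 − 4.0 − 5.0) / 5 = 0.5000%
Σ(R_i − R̄_i)(R_m − R̄_m) = 39.0800  ⇒  Cov = 39.0800 / 5 = 7.8160
Σ(R_m − R̄_m)² = 109.1400  ⇒  Var(R_m) = 109.1400 / 5 = 21.8280
β = Cov / Var(R_m) = 7.8160 / 21.8280 = 0.3581
E(R) = R_f + β × MRP = 3.9% + 0.3581 × 8.6% = 6.98%

6.98%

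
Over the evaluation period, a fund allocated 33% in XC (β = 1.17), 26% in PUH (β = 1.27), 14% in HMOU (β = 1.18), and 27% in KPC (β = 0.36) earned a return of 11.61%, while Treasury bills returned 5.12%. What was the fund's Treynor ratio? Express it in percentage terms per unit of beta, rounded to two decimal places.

β_P = 0.33×1.17 + 0.26×1.27 + 0.14×1.18 + 0.27×0.36 = 0.9787
Treynor = (R_P − R_f) / β_P = (11.61% − 5.12%) / 0.9787 = 6.49% / 0.9787 = 6.63%

6.63%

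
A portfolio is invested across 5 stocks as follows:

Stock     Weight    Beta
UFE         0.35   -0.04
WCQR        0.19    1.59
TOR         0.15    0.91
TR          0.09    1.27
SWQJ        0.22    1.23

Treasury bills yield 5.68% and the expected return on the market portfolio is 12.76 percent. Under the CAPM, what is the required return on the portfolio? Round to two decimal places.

β_P = Σ w_i β_i = 0.35×-0.04 + 0.19×1.59 + 0.15×0.91 + 0.09×1.27 + 0.22×1.23 = 0.8095
MRP = 12.76% − 5.68% = 7.08%
E(R_P) = R_f + β_P × MRP = 5.68% + 0.8095 × 7.08% = 11.41%

11.41%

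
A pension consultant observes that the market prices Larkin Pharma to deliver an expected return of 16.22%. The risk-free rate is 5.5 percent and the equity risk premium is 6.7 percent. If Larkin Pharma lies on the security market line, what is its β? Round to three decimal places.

1.600

β = (E(R) − R_f) / MRP = (16.22% − 5.5%) / 6.7% = 10.72% / 6.7% = 1.600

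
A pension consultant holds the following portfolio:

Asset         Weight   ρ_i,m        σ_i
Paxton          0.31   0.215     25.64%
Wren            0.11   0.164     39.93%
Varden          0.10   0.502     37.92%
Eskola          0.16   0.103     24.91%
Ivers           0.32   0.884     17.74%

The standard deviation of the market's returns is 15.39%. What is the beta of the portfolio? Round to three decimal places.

β_Paxton = 0.215 × 25.64% / 15.39% = 0.3582
β_Wren = 0.164 × 39.93% / 15.39% = 0.4255
β_Varden = 0.502 × 37.92% / 15.39% = 1.2369
β_Eskola = 0.103 × 24.91% / 15.39% = 0.1667
β_Ivers = 0.884 × 17.74% / 15.39% = 1.0190
β_P = Σ w_i β_i = 0.31×0.3582 + 0.11×0.4255 + 0.10×1.2369 + 0.16×0.1667 + 0.32×1.0190 = 0.6343

0.634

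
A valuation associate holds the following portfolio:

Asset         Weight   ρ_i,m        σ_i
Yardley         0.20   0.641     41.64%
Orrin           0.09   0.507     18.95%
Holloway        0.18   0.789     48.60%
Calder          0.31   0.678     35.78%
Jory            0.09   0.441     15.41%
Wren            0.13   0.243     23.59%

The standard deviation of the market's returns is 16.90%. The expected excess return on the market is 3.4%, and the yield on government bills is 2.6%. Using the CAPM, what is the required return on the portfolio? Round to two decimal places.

7.02%

β_Yardley = 0.641 × 41.64% / 16.90% = 1.5794
β_Orrin = 0.507 × 18.95% / 16.90% = 0.5685
β_Holloway = 0.789 × 48.60% / 16.90% = 2.2690
β_Calder = 0.678 × 35.78% / 16.90% = 1.4354
β_Jory = 0.441 × 15.41% / 16.90% = 0.4021
β_Wren = 0.243 × 23.59% / 16.90% = 0.3392
β_P = Σ w_i β_i = 0.20×1.5794 + 0.09×0.5685 + 0.18×2.2690 + 0.31×1.4354 + 0.09×0.4021 + 0.13×0.3392 = 1.3007
E(R_P) = R_f + β_P × MRP = 2.6% + 1.3007 × 3.4% = 7.02%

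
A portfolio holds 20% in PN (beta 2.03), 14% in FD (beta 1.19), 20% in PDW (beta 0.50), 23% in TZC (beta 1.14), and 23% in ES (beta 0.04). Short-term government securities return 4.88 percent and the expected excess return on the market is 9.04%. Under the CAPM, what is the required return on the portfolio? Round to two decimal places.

13.41%

β_P = Σ w_i β_i = 0.20×2.03 + 0.14×1.19 + 0.20×0.50 + 0.23×1.14 + 0.23×0.04 = 0.9440
E(R_P) = R_f + β_P × MRP = 4.88% + 0.9440 × 9.04% = 13.41%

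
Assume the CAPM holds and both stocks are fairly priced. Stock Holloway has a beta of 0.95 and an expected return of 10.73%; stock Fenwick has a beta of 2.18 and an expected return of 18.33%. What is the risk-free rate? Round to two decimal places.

4.86%

Both satisfy E(R) = R_f + β·MRP, so the slope of the SML is
MRP = (18.33% − 10.73%) / (2.18 − 0.95) = 7.60% / 1.23 = 6.1789%
R_f = E(R_Holloway) − β_Holloway·MRP = 10.73% − 0.95 × 6.1789% = 4.8600%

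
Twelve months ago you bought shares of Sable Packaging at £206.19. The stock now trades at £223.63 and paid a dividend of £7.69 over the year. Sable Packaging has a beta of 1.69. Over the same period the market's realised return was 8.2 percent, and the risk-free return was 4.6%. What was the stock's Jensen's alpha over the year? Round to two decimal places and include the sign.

+1.50%

Realised HPR = (P1 + D1 − P0) / P0 = (223.63 + 7.69 − 206.19) / 206.19 = 25.13 / 206.19 = 12.1878%
MRP = 8.2% − 4.6% = 3.60%
CAPM required = R_f + β·MRP = 4.6% + 1.69 × 3.6% = 10.6840%
α = realised − required = 12.1878% − 10.6840% = +1.50%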